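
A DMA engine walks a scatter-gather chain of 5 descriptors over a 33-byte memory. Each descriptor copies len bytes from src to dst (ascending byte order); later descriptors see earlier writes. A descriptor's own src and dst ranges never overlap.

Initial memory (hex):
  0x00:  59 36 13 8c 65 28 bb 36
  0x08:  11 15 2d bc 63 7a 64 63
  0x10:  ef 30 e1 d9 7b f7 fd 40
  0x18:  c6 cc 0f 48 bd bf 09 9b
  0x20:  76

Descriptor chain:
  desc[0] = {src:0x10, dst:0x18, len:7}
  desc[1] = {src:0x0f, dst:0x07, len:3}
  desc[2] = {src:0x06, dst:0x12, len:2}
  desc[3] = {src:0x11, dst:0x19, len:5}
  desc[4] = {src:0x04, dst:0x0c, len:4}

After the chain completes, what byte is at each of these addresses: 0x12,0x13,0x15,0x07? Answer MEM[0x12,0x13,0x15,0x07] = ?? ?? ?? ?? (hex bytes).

MEM[0x12,0x13,0x15,0x07] = bb 63 f7 63

D0: mem[0x18..0x1e] <- [ef 30 e1 d9 7b f7 fd]
D1: mem[0x07..0x09] <- [63 ef 30]
D2: mem[0x12..0x13] <- [bb 63]
D3: mem[0x19..0x1d] <- [30 bb 63 7b f7]
D4: mem[0x0c..0x0f] <- [65 28 bb 63]
query mem[0x12]=0xbb, mem[0x13]=0x63, mem[0x15]=0xf7, mem[0x07]=0x63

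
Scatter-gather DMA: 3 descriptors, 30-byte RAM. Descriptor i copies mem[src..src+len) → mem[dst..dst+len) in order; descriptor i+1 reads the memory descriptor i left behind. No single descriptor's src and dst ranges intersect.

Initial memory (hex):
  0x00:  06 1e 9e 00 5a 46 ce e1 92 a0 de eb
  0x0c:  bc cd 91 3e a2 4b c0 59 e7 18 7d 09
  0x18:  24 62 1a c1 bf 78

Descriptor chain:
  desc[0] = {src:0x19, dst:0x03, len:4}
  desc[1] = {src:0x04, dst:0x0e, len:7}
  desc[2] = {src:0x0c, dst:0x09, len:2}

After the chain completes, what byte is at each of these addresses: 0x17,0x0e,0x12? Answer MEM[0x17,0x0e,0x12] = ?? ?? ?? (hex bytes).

MEM[0x17,0x0e,0x12] = 09 1a 92

  after D0: wrote 4B at 0x03 = 621ac1bf
  after D1: wrote 7B at 0x0e = 1ac1bfe192a0de
  after D2: wrote 2B at 0x09 = bccd
query mem[0x17]=0x09, mem[0x0e]=0x1a, mem[0x12]=0x92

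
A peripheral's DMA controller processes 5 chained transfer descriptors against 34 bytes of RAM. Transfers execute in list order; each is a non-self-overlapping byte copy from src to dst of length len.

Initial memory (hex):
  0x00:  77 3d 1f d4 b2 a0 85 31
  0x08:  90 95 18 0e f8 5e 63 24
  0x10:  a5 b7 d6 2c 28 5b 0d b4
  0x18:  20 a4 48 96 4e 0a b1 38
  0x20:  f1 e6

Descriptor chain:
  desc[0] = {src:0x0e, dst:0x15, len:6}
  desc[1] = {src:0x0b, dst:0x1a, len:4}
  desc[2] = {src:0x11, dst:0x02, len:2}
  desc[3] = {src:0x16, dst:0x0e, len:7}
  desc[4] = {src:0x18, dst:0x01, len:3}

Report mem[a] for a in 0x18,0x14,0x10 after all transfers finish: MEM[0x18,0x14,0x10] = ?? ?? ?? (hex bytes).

#0 dst[0x15+6] := {0x63,0x24,0xa5,0xb7,0xd6,0x2c}
#1 dst[0x1a+4] := {0x0e,0xf8,0x5e,0x63}
#2 dst[0x02+2] := {0xb7,0xd6}
#3 dst[0x0e+7] := {0x24,0xa5,0xb7,0xd6,0x0e,0xf8,0x5e}
#4 dst[0x01+3] := {0xb7,0xd6,0x0e}
query mem[0x18]=0xb7, mem[0x14]=0x5e, mem[0x10]=0xb7

MEM[0x18,0x14,0x10] = b7 5e b7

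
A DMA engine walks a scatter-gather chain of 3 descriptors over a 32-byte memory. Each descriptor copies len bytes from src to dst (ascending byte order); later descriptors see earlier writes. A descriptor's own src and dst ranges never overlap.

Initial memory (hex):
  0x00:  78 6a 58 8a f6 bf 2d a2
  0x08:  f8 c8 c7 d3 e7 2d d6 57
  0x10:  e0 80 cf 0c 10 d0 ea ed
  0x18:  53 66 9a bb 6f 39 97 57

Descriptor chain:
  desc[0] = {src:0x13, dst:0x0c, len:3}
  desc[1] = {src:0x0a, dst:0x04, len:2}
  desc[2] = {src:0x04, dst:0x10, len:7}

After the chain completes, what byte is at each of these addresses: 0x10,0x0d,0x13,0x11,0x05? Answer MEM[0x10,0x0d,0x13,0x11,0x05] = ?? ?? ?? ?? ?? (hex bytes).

MEM[0x10,0x0d,0x13,0x11,0x05] = c7 10 a2 d3 d3

D0: mem[0x0c..0x0e] <- [0c 10 d0]
D1: mem[0x04..0x05] <- [c7 d3]
D2: mem[0x10..0x16] <- [c7 d3 2d a2 f8 c8 c7]
query mem[0x10]=0xc7, mem[0x0d]=0x10, mem[0x13]=0xa2, mem[0x11]=0xd3, mem[0x05]=0xd3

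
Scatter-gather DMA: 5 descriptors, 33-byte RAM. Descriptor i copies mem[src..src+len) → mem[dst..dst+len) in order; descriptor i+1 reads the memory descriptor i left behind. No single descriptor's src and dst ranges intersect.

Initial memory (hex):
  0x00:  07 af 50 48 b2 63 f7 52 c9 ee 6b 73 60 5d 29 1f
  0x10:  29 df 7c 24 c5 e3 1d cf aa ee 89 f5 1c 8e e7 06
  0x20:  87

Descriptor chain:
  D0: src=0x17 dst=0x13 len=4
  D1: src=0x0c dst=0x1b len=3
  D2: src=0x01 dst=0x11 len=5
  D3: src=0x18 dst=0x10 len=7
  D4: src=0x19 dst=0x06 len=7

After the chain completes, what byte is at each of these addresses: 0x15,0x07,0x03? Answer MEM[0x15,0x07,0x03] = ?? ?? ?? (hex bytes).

D0: mem[0x13..0x16] <- [cf aa ee 89]
D1: mem[0x1b..0x1d] <- [60 5d 29]
D2: mem[0x11..0x15] <- [af 50 48 b2 63]
D3: mem[0x10..0x16] <- [aa ee 89 60 5d 29 e7]
D4: mem[0x06..0x0c] <- [ee 89 60 5d 29 e7 06]
query mem[0x15]=0x29, mem[0x07]=0x89, mem[0x03]=0x48

MEM[0x15,0x07,0x03] = 29 89 48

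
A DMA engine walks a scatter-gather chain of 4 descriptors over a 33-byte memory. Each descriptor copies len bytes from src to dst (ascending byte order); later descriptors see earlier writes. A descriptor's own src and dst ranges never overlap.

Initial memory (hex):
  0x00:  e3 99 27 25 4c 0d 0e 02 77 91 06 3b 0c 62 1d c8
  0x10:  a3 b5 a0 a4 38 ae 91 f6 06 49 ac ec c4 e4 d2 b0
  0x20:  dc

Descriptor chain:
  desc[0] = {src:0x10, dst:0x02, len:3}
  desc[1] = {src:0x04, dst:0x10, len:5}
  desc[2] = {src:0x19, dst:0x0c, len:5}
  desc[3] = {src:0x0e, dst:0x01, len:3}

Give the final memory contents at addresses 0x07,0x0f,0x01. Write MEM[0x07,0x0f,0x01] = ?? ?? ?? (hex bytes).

  after D0: wrote 3B at 0x02 = a3b5a0
  after D1: wrote 5B at 0x10 = a00d0e0277
  after D2: wrote 5B at 0x0c = 49acecc4e4
  after D3: wrote 3B at 0x01 = ecc4e4
query mem[0x07]=0x02, mem[0x0f]=0xc4, mem[0x01]=0xec

MEM[0x07,0x0f,0x01] = 02 c4 ec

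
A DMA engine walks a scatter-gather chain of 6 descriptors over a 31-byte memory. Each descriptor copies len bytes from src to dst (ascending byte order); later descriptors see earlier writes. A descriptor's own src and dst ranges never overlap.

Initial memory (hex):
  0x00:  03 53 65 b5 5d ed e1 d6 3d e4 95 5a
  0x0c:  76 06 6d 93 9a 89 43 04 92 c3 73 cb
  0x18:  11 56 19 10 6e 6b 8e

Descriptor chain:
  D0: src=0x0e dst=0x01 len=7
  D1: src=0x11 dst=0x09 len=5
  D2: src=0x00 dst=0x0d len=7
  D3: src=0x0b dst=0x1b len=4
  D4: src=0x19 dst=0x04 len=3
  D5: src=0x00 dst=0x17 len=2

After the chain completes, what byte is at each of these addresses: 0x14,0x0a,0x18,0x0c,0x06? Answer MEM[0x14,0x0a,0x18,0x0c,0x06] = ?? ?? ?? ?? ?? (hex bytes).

MEM[0x14,0x0a,0x18,0x0c,0x06] = 92 43 6d 92 04

  after D0: wrote 7B at 0x01 = 6d939a89430492
  after D1: wrote 5B at 0x09 = 89430492c3
  after D2: wrote 7B at 0x0d = 036d939a894304
  after D3: wrote 4B at 0x1b = 0492036d
  after D4: wrote 3B at 0x04 = 561904
  after D5: wrote 2B at 0x17 = 036d
query mem[0x14]=0x92, mem[0x0a]=0x43, mem[0x18]=0x6d, mem[0x0c]=0x92, mem[0x06]=0x04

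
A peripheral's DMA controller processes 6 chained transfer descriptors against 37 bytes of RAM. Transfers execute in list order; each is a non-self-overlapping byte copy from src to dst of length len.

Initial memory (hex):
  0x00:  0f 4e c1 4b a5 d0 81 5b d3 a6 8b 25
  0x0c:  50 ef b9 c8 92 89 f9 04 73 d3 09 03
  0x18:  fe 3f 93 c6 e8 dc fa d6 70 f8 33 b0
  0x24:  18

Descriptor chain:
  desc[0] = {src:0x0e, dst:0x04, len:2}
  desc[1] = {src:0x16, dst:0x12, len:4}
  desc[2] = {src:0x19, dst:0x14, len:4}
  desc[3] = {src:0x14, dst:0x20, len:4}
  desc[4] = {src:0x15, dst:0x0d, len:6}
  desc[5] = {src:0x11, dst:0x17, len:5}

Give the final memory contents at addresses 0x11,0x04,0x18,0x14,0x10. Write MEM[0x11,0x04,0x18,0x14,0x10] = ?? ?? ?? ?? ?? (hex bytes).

MEM[0x11,0x04,0x18,0x14,0x10] = 3f b9 93 3f fe

#0 dst[0x04+2] := {0xb9,0xc8}
#1 dst[0x12+4] := {0x09,0x03,0xfe,0x3f}
#2 dst[0x14+4] := {0x3f,0x93,0xc6,0xe8}
#3 dst[0x20+4] := {0x3f,0x93,0xc6,0xe8}
#4 dst[0x0d+6] := {0x93,0xc6,0xe8,0xfe,0x3f,0x93}
#5 dst[0x17+5] := {0x3f,0x93,0x03,0x3f,0x93}
query mem[0x11]=0x3f, mem[0x04]=0xb9, mem[0x18]=0x93, mem[0x14]=0x3f, mem[0x10]=0xfe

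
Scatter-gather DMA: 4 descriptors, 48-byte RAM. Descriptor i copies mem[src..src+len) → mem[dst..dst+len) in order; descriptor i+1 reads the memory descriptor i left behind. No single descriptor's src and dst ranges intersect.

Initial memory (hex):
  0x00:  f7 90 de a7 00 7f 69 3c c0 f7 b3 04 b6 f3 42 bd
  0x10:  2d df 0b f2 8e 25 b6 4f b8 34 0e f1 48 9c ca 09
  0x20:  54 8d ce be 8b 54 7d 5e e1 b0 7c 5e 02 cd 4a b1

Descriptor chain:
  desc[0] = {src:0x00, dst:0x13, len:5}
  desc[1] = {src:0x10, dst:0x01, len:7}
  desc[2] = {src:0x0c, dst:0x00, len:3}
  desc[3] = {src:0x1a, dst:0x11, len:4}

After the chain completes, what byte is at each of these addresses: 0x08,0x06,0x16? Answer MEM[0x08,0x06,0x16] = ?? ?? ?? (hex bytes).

MEM[0x08,0x06,0x16] = c0 de a7

[0] 0x00->0x13 len=5 : f7 90 de a7 00
[1] 0x10->0x01 len=7 : 2d df 0b f7 90 de a7
[2] 0x0c->0x00 len=3 : b6 f3 42
[3] 0x1a->0x11 len=4 : 0e f1 48 9c
query mem[0x08]=0xc0, mem[0x06]=0xde, mem[0x16]=0xa7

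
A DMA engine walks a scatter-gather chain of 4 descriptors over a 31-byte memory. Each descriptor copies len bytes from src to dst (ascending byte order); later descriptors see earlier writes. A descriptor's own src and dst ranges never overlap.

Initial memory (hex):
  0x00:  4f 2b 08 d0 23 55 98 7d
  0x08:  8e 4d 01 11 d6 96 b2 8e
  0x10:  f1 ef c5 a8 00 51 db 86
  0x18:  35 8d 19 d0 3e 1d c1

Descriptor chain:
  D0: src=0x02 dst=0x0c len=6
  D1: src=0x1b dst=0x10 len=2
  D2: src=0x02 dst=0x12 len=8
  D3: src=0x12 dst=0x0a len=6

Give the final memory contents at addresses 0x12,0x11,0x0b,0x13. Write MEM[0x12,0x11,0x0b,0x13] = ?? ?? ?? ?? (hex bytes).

MEM[0x12,0x11,0x0b,0x13] = 08 3e d0 d0

D0: mem[0x0c..0x11] <- [08 d0 23 55 98 7d]
D1: mem[0x10..0x11] <- [d0 3e]
D2: mem[0x12..0x19] <- [08 d0 23 55 98 7d 8e 4d]
D3: mem[0x0a..0x0f] <- [08 d0 23 55 98 7d]
query mem[0x12]=0x08, mem[0x11]=0x3e, mem[0x0b]=0xd0, mem[0x13]=0xd0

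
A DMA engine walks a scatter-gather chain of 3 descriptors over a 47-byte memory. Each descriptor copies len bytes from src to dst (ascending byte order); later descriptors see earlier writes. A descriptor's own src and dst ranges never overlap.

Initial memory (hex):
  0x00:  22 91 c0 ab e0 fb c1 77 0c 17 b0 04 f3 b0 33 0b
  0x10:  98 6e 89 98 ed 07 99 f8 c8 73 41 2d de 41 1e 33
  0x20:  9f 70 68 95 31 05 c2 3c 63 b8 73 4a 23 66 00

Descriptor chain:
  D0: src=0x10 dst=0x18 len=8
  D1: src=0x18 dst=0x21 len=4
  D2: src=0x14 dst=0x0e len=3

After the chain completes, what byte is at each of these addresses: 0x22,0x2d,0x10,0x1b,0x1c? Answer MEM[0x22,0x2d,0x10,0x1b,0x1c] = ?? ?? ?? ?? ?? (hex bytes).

#0 dst[0x18+8] := {0x98,0x6e,0x89,0x98,0xed,0x07,0x99,0xf8}
#1 dst[0x21+4] := {0x98,0x6e,0x89,0x98}
#2 dst[0x0e+3] := {0xed,0x07,0x99}
query mem[0x22]=0x6e, mem[0x2d]=0x66, mem[0x10]=0x99, mem[0x1b]=0x98, mem[0x1c]=0xed

MEM[0x22,0x2d,0x10,0x1b,0x1c] = 6e 66 99 98 ed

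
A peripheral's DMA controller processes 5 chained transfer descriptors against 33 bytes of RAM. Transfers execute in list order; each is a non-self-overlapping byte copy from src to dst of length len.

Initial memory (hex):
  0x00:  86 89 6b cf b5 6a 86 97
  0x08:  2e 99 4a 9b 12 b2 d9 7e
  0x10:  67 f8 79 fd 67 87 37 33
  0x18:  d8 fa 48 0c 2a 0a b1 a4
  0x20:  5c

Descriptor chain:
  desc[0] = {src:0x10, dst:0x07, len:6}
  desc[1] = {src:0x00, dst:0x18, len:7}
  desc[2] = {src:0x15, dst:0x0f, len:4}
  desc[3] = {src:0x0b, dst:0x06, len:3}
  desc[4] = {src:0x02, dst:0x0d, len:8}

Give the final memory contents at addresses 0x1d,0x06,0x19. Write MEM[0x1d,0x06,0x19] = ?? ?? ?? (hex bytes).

[0] 0x10->0x07 len=6 : 67 f8 79 fd 67 87
[1] 0x00->0x18 len=7 : 86 89 6b cf b5 6a 86
[2] 0x15->0x0f len=4 : 87 37 33 86
[3] 0x0b->0x06 len=3 : 67 87 b2
[4] 0x02->0x0d len=8 : 6b cf b5 6a 67 87 b2 79
query mem[0x1d]=0x6a, mem[0x06]=0x67, mem[0x19]=0x89

MEM[0x1d,0x06,0x19] = 6a 67 89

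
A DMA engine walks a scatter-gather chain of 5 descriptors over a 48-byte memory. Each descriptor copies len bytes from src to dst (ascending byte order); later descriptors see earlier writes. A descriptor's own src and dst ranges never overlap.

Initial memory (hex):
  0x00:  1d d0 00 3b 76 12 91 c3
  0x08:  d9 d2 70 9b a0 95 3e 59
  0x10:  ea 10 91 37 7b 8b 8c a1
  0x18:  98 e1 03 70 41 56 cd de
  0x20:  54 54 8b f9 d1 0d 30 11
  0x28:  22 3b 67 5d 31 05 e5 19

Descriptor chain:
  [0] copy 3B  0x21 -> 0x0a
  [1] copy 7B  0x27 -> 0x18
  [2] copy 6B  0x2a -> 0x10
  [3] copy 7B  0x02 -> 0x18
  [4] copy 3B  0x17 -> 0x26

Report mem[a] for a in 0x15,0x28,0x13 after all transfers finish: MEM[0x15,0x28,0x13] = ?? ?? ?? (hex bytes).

#0 dst[0x0a+3] := {0x54,0x8b,0xf9}
#1 dst[0x18+7] := {0x11,0x22,0x3b,0x67,0x5d,0x31,0x05}
#2 dst[0x10+6] := {0x67,0x5d,0x31,0x05,0xe5,0x19}
#3 dst[0x18+7] := {0x00,0x3b,0x76,0x12,0x91,0xc3,0xd9}
#4 dst[0x26+3] := {0xa1,0x00,0x3b}
query mem[0x15]=0x19, mem[0x28]=0x3b, mem[0x13]=0x05

MEM[0x15,0x28,0x13] = 19 3b 05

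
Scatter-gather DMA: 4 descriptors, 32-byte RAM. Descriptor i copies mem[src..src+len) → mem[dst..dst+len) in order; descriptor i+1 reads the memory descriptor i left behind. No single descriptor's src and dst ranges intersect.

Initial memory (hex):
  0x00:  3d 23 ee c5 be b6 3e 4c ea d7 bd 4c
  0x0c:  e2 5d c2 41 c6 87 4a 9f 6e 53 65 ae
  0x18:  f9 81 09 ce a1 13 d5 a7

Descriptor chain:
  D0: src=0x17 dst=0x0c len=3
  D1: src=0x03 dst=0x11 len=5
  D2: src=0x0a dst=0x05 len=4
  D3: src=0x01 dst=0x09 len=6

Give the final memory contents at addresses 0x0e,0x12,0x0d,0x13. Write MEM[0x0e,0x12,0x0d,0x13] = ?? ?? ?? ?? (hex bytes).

MEM[0x0e,0x12,0x0d,0x13] = 4c be bd b6

D0: mem[0x0c..0x0e] <- [ae f9 81]
D1: mem[0x11..0x15] <- [c5 be b6 3e 4c]
D2: mem[0x05..0x08] <- [bd 4c ae f9]
D3: mem[0x09..0x0e] <- [23 ee c5 be bd 4c]
query mem[0x0e]=0x4c, mem[0x12]=0xbe, mem[0x0d]=0xbd, mem[0x13]=0xb6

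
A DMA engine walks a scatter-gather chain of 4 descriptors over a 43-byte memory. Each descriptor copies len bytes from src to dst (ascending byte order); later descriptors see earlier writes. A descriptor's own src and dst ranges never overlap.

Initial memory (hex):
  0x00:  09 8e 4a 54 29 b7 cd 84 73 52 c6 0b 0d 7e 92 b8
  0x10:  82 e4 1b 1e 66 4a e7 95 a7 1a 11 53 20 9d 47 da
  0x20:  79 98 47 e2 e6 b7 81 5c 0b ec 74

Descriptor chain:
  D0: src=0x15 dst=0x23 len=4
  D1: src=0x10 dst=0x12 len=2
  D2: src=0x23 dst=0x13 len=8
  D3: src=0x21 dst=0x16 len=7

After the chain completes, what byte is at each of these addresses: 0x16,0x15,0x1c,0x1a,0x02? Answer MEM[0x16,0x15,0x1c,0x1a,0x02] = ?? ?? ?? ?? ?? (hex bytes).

D0: mem[0x23..0x26] <- [4a e7 95 a7]
D1: mem[0x12..0x13] <- [82 e4]
D2: mem[0x13..0x1a] <- [4a e7 95 a7 5c 0b ec 74]
D3: mem[0x16..0x1c] <- [98 47 4a e7 95 a7 5c]
query mem[0x16]=0x98, mem[0x15]=0x95, mem[0x1c]=0x5c, mem[0x1a]=0x95, mem[0x02]=0x4a

MEM[0x16,0x15,0x1c,0x1a,0x02] = 98 95 5c 95 4a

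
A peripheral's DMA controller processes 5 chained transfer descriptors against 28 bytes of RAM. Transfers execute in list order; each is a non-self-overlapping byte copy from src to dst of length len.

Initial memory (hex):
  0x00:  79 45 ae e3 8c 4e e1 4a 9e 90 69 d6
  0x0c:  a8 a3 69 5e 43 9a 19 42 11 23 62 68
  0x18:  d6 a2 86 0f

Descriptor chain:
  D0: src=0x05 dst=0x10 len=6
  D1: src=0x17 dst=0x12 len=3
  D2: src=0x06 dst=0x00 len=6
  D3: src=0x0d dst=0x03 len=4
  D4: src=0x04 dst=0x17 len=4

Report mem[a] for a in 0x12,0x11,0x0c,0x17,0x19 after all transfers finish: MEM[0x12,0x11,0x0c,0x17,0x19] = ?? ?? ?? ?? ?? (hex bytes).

[0] 0x05->0x10 len=6 : 4e e1 4a 9e 90 69
[1] 0x17->0x12 len=3 : 68 d6 a2
[2] 0x06->0x00 len=6 : e1 4a 9e 90 69 d6
[3] 0x0d->0x03 len=4 : a3 69 5e 4e
[4] 0x04->0x17 len=4 : 69 5e 4e 4a
query mem[0x12]=0x68, mem[0x11]=0xe1, mem[0x0c]=0xa8, mem[0x17]=0x69, mem[0x19]=0x4e

MEM[0x12,0x11,0x0c,0x17,0x19] = 68 e1 a8 69 4e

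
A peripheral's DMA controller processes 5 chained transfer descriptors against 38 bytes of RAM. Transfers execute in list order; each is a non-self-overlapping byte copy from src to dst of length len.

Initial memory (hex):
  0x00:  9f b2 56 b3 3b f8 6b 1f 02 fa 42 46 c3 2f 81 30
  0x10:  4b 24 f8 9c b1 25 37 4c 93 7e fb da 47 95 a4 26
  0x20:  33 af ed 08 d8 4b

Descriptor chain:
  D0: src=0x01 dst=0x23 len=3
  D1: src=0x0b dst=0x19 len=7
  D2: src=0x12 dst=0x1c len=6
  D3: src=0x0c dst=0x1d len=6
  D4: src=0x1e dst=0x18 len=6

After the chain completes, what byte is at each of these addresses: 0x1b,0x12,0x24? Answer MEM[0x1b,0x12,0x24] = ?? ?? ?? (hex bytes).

[0] 0x01->0x23 len=3 : b2 56 b3
[1] 0x0b->0x19 len=7 : 46 c3 2f 81 30 4b 24
[2] 0x12->0x1c len=6 : f8 9c b1 25 37 4c
[3] 0x0c->0x1d len=6 : c3 2f 81 30 4b 24
[4] 0x1e->0x18 len=6 : 2f 81 30 4b 24 b2
query mem[0x1b]=0x4b, mem[0x12]=0xf8, mem[0x24]=0x56

MEM[0x1b,0x12,0x24] = 4b f8 56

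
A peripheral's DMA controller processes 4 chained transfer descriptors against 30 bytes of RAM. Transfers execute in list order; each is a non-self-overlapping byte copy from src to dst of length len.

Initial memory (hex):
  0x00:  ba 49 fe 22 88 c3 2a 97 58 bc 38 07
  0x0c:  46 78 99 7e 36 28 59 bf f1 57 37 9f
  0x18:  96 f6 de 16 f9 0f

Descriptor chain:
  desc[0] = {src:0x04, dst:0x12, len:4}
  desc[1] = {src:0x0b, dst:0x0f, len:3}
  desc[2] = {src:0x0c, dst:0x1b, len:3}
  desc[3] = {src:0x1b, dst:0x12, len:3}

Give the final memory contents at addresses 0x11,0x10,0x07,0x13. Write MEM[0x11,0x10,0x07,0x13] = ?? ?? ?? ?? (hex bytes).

MEM[0x11,0x10,0x07,0x13] = 78 46 97 78

  after D0: wrote 4B at 0x12 = 88c32a97
  after D1: wrote 3B at 0x0f = 074678
  after D2: wrote 3B at 0x1b = 467899
  after D3: wrote 3B at 0x12 = 467899
query mem[0x11]=0x78, mem[0x10]=0x46, mem[0x07]=0x97, mem[0x13]=0x78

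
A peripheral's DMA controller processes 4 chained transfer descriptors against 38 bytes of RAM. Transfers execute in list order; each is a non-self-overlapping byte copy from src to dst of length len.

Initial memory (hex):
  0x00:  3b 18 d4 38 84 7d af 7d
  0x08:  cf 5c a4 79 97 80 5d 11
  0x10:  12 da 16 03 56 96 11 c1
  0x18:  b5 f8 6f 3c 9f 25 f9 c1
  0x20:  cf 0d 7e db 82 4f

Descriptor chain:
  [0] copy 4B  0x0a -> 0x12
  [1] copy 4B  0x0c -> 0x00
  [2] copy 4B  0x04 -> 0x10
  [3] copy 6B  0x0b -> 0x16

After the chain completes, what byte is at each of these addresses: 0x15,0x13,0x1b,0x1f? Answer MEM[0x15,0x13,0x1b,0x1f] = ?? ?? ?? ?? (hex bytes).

  after D0: wrote 4B at 0x12 = a4799780
  after D1: wrote 4B at 0x00 = 97805d11
  after D2: wrote 4B at 0x10 = 847daf7d
  after D3: wrote 6B at 0x16 = 7997805d1184
query mem[0x15]=0x80, mem[0x13]=0x7d, mem[0x1b]=0x84, mem[0x1f]=0xc1

MEM[0x15,0x13,0x1b,0x1f] = 80 7d 84 c1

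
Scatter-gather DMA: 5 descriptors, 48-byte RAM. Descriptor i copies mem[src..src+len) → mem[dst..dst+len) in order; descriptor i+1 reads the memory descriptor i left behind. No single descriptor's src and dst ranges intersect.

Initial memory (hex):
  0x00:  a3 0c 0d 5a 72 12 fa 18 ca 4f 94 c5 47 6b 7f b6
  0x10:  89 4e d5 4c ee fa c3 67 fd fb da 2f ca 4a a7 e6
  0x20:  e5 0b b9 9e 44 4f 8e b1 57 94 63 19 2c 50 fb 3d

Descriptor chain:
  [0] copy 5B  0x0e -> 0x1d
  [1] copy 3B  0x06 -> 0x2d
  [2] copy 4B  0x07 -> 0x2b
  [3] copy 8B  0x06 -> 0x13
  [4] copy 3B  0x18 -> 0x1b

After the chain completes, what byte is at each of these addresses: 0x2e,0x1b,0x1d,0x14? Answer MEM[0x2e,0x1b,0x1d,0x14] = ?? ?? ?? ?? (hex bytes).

MEM[0x2e,0x1b,0x1d,0x14] = 94 c5 6b 18

D0: mem[0x1d..0x21] <- [7f b6 89 4e d5]
D1: mem[0x2d..0x2f] <- [fa 18 ca]
D2: mem[0x2b..0x2e] <- [18 ca 4f 94]
D3: mem[0x13..0x1a] <- [fa 18 ca 4f 94 c5 47 6b]
D4: mem[0x1b..0x1d] <- [c5 47 6b]
query mem[0x2e]=0x94, mem[0x1b]=0xc5, mem[0x1d]=0x6b, mem[0x14]=0x18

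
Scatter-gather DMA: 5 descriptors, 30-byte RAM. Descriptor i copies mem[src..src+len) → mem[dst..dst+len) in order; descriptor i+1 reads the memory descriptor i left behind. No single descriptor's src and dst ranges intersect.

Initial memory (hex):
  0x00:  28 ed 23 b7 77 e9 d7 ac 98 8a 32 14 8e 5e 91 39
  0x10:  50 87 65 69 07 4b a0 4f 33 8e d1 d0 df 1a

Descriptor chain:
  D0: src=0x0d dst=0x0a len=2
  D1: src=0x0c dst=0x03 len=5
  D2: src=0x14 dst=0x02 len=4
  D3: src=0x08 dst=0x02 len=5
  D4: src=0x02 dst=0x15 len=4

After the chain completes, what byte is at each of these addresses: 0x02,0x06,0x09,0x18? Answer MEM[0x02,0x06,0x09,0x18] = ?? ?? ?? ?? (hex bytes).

#0 dst[0x0a+2] := {0x5e,0x91}
#1 dst[0x03+5] := {0x8e,0x5e,0x91,0x39,0x50}
#2 dst[0x02+4] := {0x07,0x4b,0xa0,0x4f}
#3 dst[0x02+5] := {0x98,0x8a,0x5e,0x91,0x8e}
#4 dst[0x15+4] := {0x98,0x8a,0x5e,0x91}
query mem[0x02]=0x98, mem[0x06]=0x8e, mem[0x09]=0x8a, mem[0x18]=0x91

MEM[0x02,0x06,0x09,0x18] = 98 8e 8a 91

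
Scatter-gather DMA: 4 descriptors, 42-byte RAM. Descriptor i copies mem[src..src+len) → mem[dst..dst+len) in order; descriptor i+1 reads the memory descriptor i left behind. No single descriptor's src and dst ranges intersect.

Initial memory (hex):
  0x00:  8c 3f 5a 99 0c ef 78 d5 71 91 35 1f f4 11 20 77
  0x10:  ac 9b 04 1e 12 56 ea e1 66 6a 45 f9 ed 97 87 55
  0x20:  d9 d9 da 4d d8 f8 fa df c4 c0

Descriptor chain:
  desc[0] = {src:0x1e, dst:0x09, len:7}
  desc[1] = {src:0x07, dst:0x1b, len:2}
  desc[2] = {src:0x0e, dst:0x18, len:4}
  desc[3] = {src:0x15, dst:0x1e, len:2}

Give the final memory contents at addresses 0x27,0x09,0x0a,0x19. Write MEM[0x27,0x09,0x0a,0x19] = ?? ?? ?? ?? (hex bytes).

[0] 0x1e->0x09 len=7 : 87 55 d9 d9 da 4d d8
[1] 0x07->0x1b len=2 : d5 71
[2] 0x0e->0x18 len=4 : 4d d8 ac 9b
[3] 0x15->0x1e len=2 : 56 ea
query mem[0x27]=0xdf, mem[0x09]=0x87, mem[0x0a]=0x55, mem[0x19]=0xd8

MEM[0x27,0x09,0x0a,0x19] = df 87 55 d8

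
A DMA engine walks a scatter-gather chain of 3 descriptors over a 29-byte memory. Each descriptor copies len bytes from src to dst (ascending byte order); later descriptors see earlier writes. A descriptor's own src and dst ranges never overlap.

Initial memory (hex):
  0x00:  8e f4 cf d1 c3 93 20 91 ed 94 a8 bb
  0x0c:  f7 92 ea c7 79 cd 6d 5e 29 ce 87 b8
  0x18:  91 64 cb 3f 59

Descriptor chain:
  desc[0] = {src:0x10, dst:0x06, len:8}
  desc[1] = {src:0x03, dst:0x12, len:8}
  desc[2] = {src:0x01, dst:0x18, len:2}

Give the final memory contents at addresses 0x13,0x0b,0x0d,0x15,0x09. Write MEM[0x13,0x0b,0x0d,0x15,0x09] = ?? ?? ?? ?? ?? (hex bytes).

#0 dst[0x06+8] := {0x79,0xcd,0x6d,0x5e,0x29,0xce,0x87,0xb8}
#1 dst[0x12+8] := {0xd1,0xc3,0x93,0x79,0xcd,0x6d,0x5e,0x29}
#2 dst[0x18+2] := {0xf4,0xcf}
query mem[0x13]=0xc3, mem[0x0b]=0xce, mem[0x0d]=0xb8, mem[0x15]=0x79, mem[0x09]=0x5e

MEM[0x13,0x0b,0x0d,0x15,0x09] = c3 ce b8 79 5e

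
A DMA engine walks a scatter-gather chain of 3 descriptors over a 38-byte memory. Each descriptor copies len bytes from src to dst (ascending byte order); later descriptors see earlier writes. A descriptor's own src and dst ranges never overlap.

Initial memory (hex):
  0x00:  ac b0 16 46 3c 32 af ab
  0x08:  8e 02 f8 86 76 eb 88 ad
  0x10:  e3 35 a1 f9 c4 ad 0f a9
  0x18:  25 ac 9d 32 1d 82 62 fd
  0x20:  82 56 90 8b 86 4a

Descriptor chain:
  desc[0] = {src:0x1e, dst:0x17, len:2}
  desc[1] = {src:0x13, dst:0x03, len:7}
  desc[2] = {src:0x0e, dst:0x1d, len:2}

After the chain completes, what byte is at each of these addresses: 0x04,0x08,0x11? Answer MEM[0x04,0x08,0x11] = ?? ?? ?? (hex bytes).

[0] 0x1e->0x17 len=2 : 62 fd
[1] 0x13->0x03 len=7 : f9 c4 ad 0f 62 fd ac
[2] 0x0e->0x1d len=2 : 88 ad
query mem[0x04]=0xc4, mem[0x08]=0xfd, mem[0x11]=0x35

MEM[0x04,0x08,0x11] = c4 fd 35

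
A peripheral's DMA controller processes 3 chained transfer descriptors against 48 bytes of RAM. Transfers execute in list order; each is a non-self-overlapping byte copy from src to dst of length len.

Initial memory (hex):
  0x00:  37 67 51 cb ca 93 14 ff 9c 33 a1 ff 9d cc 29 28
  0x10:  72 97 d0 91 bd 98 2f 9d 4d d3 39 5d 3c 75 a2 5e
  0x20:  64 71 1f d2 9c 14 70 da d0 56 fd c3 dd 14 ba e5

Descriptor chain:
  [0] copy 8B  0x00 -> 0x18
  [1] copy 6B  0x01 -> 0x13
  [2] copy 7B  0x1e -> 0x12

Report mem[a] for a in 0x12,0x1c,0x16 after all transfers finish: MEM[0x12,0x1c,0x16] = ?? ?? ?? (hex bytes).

D0: mem[0x18..0x1f] <- [37 67 51 cb ca 93 14 ff]
D1: mem[0x13..0x18] <- [67 51 cb ca 93 14]
D2: mem[0x12..0x18] <- [14 ff 64 71 1f d2 9c]
query mem[0x12]=0x14, mem[0x1c]=0xca, mem[0x16]=0x1f

MEM[0x12,0x1c,0x16] = 14 ca 1f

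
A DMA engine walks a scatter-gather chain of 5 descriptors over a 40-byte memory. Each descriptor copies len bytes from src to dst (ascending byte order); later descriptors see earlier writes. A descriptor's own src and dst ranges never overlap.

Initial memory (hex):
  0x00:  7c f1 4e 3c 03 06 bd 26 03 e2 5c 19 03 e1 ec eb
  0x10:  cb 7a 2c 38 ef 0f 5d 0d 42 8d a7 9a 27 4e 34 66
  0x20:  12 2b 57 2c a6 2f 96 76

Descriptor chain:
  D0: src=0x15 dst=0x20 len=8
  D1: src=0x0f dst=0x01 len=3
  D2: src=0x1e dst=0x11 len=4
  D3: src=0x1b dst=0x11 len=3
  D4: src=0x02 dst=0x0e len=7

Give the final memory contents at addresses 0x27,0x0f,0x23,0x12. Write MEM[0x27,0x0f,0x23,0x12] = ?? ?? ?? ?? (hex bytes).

D0: mem[0x20..0x27] <- [0f 5d 0d 42 8d a7 9a 27]
D1: mem[0x01..0x03] <- [eb cb 7a]
D2: mem[0x11..0x14] <- [34 66 0f 5d]
D3: mem[0x11..0x13] <- [9a 27 4e]
D4: mem[0x0e..0x14] <- [cb 7a 03 06 bd 26 03]
query mem[0x27]=0x27, mem[0x0f]=0x7a, mem[0x23]=0x42, mem[0x12]=0xbd

MEM[0x27,0x0f,0x23,0x12] = 27 7a 42 bd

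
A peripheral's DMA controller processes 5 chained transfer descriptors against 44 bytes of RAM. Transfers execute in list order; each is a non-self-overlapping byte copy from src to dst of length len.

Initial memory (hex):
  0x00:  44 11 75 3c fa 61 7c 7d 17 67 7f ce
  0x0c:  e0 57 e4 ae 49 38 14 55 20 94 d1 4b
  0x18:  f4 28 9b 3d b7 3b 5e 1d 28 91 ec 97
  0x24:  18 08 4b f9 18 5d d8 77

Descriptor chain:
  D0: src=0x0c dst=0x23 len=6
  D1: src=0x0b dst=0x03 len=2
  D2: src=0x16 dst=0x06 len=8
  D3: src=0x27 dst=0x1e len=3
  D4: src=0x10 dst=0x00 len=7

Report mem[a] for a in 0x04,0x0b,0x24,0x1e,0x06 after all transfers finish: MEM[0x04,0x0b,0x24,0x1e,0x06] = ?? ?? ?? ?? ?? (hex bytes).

MEM[0x04,0x0b,0x24,0x1e,0x06] = 20 3d 57 49 d1

D0: mem[0x23..0x28] <- [e0 57 e4 ae 49 38]
D1: mem[0x03..0x04] <- [ce e0]
D2: mem[0x06..0x0d] <- [d1 4b f4 28 9b 3d b7 3b]
D3: mem[0x1e..0x20] <- [49 38 5d]
D4: mem[0x00..0x06] <- [49 38 14 55 20 94 d1]
query mem[0x04]=0x20, mem[0x0b]=0x3d, mem[0x24]=0x57, mem[0x1e]=0x49, mem[0x06]=0xd1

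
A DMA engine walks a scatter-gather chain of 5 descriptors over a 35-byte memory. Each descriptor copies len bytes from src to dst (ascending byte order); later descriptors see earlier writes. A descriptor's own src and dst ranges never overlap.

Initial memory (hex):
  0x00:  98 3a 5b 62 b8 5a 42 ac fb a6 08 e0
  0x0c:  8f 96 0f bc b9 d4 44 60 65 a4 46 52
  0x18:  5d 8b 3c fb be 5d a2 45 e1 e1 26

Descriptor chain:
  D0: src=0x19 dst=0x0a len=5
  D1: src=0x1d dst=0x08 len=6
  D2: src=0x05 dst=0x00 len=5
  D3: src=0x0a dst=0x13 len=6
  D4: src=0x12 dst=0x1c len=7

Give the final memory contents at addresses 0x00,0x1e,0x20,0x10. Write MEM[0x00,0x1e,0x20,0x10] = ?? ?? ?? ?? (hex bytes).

D0: mem[0x0a..0x0e] <- [8b 3c fb be 5d]
D1: mem[0x08..0x0d] <- [5d a2 45 e1 e1 26]
D2: mem[0x00..0x04] <- [5a 42 ac 5d a2]
D3: mem[0x13..0x18] <- [45 e1 e1 26 5d bc]
D4: mem[0x1c..0x22] <- [44 45 e1 e1 26 5d bc]
query mem[0x00]=0x5a, mem[0x1e]=0xe1, mem[0x20]=0x26, mem[0x10]=0xb9

MEM[0x00,0x1e,0x20,0x10] = 5a e1 26 b9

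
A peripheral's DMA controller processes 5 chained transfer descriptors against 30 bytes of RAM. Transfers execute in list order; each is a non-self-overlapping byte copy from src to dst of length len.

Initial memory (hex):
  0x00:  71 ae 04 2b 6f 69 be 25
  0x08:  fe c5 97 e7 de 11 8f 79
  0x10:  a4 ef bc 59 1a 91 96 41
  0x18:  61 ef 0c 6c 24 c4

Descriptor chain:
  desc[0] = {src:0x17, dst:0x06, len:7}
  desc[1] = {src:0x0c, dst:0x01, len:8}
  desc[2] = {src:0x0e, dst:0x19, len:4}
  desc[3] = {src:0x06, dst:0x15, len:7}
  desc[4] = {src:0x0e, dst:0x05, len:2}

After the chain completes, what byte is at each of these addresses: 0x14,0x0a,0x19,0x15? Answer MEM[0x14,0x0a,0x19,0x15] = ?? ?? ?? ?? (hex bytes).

MEM[0x14,0x0a,0x19,0x15] = 1a 6c 6c ef

  after D0: wrote 7B at 0x06 = 4161ef0c6c24c4
  after D1: wrote 8B at 0x01 = c4118f79a4efbc59
  after D2: wrote 4B at 0x19 = 8f79a4ef
  after D3: wrote 7B at 0x15 = efbc590c6c24c4
  after D4: wrote 2B at 0x05 = 8f79
query mem[0x14]=0x1a, mem[0x0a]=0x6c, mem[0x19]=0x6c, mem[0x15]=0xef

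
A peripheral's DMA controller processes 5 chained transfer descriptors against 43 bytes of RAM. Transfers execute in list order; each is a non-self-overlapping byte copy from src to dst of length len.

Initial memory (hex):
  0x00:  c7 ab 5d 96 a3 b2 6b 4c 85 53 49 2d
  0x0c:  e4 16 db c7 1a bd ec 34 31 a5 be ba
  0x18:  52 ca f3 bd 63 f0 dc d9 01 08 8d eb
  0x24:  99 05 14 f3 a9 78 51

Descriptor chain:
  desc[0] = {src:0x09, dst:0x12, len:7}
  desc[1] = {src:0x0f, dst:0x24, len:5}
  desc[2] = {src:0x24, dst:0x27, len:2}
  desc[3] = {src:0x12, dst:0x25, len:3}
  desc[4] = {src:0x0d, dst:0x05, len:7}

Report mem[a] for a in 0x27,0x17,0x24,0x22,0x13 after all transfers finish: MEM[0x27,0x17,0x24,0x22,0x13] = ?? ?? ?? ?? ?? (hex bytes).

MEM[0x27,0x17,0x24,0x22,0x13] = 2d db c7 8d 49

D0: mem[0x12..0x18] <- [53 49 2d e4 16 db c7]
D1: mem[0x24..0x28] <- [c7 1a bd 53 49]
D2: mem[0x27..0x28] <- [c7 1a]
D3: mem[0x25..0x27] <- [53 49 2d]
D4: mem[0x05..0x0b] <- [16 db c7 1a bd 53 49]
query mem[0x27]=0x2d, mem[0x17]=0xdb, mem[0x24]=0xc7, mem[0x22]=0x8d, mem[0x13]=0x49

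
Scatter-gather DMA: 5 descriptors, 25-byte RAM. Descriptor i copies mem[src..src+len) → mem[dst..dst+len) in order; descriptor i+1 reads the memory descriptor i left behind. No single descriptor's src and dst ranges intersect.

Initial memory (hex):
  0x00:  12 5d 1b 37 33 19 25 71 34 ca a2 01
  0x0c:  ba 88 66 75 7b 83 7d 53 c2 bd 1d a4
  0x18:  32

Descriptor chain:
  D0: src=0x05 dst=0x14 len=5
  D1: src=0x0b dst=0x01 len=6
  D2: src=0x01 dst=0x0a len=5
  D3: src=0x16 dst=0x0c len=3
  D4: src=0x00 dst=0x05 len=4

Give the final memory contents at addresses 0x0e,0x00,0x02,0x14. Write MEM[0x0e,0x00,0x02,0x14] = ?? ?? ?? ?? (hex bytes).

  after D0: wrote 5B at 0x14 = 19257134ca
  after D1: wrote 6B at 0x01 = 01ba8866757b
  after D2: wrote 5B at 0x0a = 01ba886675
  after D3: wrote 3B at 0x0c = 7134ca
  after D4: wrote 4B at 0x05 = 1201ba88
query mem[0x0e]=0xca, mem[0x00]=0x12, mem[0x02]=0xba, mem[0x14]=0x19

MEM[0x0e,0x00,0x02,0x14] = ca 12 ba 19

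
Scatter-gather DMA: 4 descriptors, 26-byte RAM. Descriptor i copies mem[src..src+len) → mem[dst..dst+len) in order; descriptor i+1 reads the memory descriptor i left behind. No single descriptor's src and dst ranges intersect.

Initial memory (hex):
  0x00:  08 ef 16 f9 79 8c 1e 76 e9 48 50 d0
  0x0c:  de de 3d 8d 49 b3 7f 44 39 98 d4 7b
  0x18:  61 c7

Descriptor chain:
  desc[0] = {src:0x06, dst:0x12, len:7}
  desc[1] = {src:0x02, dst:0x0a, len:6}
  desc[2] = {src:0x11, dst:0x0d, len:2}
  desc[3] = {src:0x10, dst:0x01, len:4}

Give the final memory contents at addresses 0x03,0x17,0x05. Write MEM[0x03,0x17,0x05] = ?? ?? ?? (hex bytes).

  after D0: wrote 7B at 0x12 = 1e76e94850d0de
  after D1: wrote 6B at 0x0a = 16f9798c1e76
  after D2: wrote 2B at 0x0d = b31e
  after D3: wrote 4B at 0x01 = 49b31e76
query mem[0x03]=0x1e, mem[0x17]=0xd0, mem[0x05]=0x8c

MEM[0x03,0x17,0x05] = 1e d0 8c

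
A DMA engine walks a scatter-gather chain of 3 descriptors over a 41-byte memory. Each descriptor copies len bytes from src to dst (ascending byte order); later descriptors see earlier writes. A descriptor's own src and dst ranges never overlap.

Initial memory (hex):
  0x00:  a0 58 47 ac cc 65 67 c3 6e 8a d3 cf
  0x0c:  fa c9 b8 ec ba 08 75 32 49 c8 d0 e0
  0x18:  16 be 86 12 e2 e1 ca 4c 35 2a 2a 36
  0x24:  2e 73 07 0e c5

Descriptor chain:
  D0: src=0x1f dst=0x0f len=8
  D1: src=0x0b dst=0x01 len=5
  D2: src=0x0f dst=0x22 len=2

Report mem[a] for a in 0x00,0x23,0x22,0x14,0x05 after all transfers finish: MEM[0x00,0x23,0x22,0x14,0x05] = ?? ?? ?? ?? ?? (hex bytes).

[0] 0x1f->0x0f len=8 : 4c 35 2a 2a 36 2e 73 07
[1] 0x0b->0x01 len=5 : cf fa c9 b8 4c
[2] 0x0f->0x22 len=2 : 4c 35
query mem[0x00]=0xa0, mem[0x23]=0x35, mem[0x22]=0x4c, mem[0x14]=0x2e, mem[0x05]=0x4c

MEM[0x00,0x23,0x22,0x14,0x05] = a0 35 4c 2e 4c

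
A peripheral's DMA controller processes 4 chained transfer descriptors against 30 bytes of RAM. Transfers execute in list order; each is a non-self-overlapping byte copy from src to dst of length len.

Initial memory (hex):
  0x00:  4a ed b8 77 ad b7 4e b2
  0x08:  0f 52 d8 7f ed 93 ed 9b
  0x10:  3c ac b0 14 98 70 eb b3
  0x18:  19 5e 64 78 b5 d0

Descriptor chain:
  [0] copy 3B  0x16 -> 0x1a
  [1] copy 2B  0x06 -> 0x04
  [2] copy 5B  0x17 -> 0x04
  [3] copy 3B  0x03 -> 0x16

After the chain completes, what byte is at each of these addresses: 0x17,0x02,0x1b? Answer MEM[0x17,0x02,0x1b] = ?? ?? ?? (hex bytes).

[0] 0x16->0x1a len=3 : eb b3 19
[1] 0x06->0x04 len=2 : 4e b2
[2] 0x17->0x04 len=5 : b3 19 5e eb b3
[3] 0x03->0x16 len=3 : 77 b3 19
query mem[0x17]=0xb3, mem[0x02]=0xb8, mem[0x1b]=0xb3

MEM[0x17,0x02,0x1b] = b3 b8 b3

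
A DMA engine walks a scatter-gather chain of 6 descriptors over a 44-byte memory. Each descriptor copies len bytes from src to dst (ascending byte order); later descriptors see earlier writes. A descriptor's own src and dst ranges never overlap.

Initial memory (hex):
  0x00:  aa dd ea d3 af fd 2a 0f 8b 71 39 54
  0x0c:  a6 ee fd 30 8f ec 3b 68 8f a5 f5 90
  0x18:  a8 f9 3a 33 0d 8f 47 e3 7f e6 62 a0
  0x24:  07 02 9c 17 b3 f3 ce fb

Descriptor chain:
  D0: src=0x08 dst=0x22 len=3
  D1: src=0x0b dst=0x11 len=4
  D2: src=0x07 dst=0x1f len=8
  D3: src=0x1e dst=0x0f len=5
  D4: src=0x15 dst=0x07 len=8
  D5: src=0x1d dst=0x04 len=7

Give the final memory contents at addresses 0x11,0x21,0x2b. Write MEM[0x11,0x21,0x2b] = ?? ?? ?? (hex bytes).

D0: mem[0x22..0x24] <- [8b 71 39]
D1: mem[0x11..0x14] <- [54 a6 ee fd]
D2: mem[0x1f..0x26] <- [0f 8b 71 39 54 a6 ee fd]
D3: mem[0x0f..0x13] <- [47 0f 8b 71 39]
D4: mem[0x07..0x0e] <- [a5 f5 90 a8 f9 3a 33 0d]
D5: mem[0x04..0x0a] <- [8f 47 0f 8b 71 39 54]
query mem[0x11]=0x8b, mem[0x21]=0x71, mem[0x2b]=0xfb

MEM[0x11,0x21,0x2b] = 8b 71 fb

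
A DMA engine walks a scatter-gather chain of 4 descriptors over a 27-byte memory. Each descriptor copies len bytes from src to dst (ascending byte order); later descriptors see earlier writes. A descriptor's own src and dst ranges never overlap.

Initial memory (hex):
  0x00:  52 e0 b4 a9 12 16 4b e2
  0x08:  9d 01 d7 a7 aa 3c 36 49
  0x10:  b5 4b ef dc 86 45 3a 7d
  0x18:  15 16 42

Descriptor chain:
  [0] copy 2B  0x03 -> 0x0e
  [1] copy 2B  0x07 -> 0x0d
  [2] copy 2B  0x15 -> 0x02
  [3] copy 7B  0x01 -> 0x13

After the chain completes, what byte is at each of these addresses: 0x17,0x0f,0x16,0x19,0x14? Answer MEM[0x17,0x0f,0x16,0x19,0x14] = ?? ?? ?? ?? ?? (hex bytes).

MEM[0x17,0x0f,0x16,0x19,0x14] = 16 12 12 e2 45

D0: mem[0x0e..0x0f] <- [a9 12]
D1: mem[0x0d..0x0e] <- [e2 9d]
D2: mem[0x02..0x03] <- [45 3a]
D3: mem[0x13..0x19] <- [e0 45 3a 12 16 4b e2]
query mem[0x17]=0x16, mem[0x0f]=0x12, mem[0x16]=0x12, mem[0x19]=0xe2, mem[0x14]=0x45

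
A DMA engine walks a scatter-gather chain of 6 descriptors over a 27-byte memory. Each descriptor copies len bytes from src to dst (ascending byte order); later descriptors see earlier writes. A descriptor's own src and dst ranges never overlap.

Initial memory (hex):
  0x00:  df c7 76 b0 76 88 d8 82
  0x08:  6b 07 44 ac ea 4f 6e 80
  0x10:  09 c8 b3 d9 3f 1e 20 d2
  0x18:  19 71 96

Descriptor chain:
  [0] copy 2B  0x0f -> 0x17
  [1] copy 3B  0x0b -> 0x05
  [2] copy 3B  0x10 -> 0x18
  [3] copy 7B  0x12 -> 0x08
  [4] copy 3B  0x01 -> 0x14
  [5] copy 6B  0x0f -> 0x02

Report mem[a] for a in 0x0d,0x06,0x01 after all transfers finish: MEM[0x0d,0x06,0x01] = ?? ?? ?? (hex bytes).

MEM[0x0d,0x06,0x01] = 80 d9 c7

#0 dst[0x17+2] := {0x80,0x09}
#1 dst[0x05+3] := {0xac,0xea,0x4f}
#2 dst[0x18+3] := {0x09,0xc8,0xb3}
#3 dst[0x08+7] := {0xb3,0xd9,0x3f,0x1e,0x20,0x80,0x09}
#4 dst[0x14+3] := {0xc7,0x76,0xb0}
#5 dst[0x02+6] := {0x80,0x09,0xc8,0xb3,0xd9,0xc7}
query mem[0x0d]=0x80, mem[0x06]=0xd9, mem[0x01]=0xc7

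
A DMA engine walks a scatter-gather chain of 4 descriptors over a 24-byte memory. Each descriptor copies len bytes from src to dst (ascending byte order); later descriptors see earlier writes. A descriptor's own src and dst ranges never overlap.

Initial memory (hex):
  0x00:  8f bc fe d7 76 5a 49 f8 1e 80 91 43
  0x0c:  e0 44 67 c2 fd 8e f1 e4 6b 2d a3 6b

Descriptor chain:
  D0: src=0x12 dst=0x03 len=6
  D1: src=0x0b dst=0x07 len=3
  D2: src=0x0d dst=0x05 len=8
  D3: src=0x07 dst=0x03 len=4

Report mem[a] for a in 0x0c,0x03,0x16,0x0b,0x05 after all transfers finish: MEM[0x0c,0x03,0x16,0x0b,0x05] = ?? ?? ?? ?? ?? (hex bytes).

#0 dst[0x03+6] := {0xf1,0xe4,0x6b,0x2d,0xa3,0x6b}
#1 dst[0x07+3] := {0x43,0xe0,0x44}
#2 dst[0x05+8] := {0x44,0x67,0xc2,0xfd,0x8e,0xf1,0xe4,0x6b}
#3 dst[0x03+4] := {0xc2,0xfd,0x8e,0xf1}
query mem[0x0c]=0x6b, mem[0x03]=0xc2, mem[0x16]=0xa3, mem[0x0b]=0xe4, mem[0x05]=0x8e

MEM[0x0c,0x03,0x16,0x0b,0x05] = 6b c2 a3 e4 8e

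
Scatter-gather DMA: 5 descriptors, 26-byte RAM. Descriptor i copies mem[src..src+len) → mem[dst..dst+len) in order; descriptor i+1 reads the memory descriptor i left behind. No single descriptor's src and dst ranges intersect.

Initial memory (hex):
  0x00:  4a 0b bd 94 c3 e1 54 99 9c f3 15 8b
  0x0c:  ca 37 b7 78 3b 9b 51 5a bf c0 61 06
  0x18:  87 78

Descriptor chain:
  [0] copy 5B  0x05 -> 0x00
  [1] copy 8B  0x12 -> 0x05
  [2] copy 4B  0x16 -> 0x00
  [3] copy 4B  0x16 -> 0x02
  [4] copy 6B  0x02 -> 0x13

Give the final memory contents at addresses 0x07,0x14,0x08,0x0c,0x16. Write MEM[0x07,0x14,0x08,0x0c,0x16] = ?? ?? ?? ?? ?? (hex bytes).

  after D0: wrote 5B at 0x00 = e154999cf3
  after D1: wrote 8B at 0x05 = 515abfc061068778
  after D2: wrote 4B at 0x00 = 61068778
  after D3: wrote 4B at 0x02 = 61068778
  after D4: wrote 6B at 0x13 = 610687785abf
query mem[0x07]=0xbf, mem[0x14]=0x06, mem[0x08]=0xc0, mem[0x0c]=0x78, mem[0x16]=0x78

MEM[0x07,0x14,0x08,0x0c,0x16] = bf 06 c0 78 78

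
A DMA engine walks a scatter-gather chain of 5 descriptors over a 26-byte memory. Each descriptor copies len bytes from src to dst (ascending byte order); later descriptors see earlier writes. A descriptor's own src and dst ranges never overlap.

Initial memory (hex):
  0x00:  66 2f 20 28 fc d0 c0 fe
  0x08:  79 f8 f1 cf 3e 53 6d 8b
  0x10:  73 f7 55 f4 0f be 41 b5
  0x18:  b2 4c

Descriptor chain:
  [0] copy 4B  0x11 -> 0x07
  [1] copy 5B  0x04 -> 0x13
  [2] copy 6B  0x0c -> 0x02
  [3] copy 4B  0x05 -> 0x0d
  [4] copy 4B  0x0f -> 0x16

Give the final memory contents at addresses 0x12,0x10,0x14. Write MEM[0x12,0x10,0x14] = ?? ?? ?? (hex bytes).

  after D0: wrote 4B at 0x07 = f755f40f
  after D1: wrote 5B at 0x13 = fcd0c0f755
  after D2: wrote 6B at 0x02 = 3e536d8b73f7
  after D3: wrote 4B at 0x0d = 8b73f755
  after D4: wrote 4B at 0x16 = f755f755
query mem[0x12]=0x55, mem[0x10]=0x55, mem[0x14]=0xd0

MEM[0x12,0x10,0x14] = 55 55 d0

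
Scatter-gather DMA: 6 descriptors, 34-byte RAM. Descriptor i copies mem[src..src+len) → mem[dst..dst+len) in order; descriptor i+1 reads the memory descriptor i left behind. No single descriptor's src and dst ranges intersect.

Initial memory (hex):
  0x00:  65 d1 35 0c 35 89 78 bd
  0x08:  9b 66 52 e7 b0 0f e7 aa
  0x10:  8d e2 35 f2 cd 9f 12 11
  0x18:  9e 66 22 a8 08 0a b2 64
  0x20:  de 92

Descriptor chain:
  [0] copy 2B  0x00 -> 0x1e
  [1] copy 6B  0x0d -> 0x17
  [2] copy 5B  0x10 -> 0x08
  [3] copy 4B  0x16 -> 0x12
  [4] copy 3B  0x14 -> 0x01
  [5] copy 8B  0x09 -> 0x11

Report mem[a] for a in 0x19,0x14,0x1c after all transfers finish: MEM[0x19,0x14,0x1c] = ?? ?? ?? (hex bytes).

MEM[0x19,0x14,0x1c] = aa cd 35

[0] 0x00->0x1e len=2 : 65 d1
[1] 0x0d->0x17 len=6 : 0f e7 aa 8d e2 35
[2] 0x10->0x08 len=5 : 8d e2 35 f2 cd
[3] 0x16->0x12 len=4 : 12 0f e7 aa
[4] 0x14->0x01 len=3 : e7 aa 12
[5] 0x09->0x11 len=8 : e2 35 f2 cd 0f e7 aa 8d
query mem[0x19]=0xaa, mem[0x14]=0xcd, mem[0x1c]=0x35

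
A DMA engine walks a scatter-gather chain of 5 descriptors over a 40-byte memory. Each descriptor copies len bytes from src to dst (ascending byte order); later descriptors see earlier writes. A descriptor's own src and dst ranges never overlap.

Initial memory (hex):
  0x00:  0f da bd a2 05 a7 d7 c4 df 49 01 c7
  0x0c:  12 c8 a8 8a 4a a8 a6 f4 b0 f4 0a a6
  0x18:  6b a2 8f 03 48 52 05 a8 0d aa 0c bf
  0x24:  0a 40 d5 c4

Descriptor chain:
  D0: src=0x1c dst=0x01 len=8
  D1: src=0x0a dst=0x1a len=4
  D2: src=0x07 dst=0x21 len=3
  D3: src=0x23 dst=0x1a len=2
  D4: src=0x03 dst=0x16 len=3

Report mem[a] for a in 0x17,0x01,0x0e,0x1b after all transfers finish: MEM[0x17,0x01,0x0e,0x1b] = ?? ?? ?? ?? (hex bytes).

[0] 0x1c->0x01 len=8 : 48 52 05 a8 0d aa 0c bf
[1] 0x0a->0x1a len=4 : 01 c7 12 c8
[2] 0x07->0x21 len=3 : 0c bf 49
[3] 0x23->0x1a len=2 : 49 0a
[4] 0x03->0x16 len=3 : 05 a8 0d
query mem[0x17]=0xa8, mem[0x01]=0x48, mem[0x0e]=0xa8, mem[0x1b]=0x0a

MEM[0x17,0x01,0x0e,0x1b] = a8 48 a8 0a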